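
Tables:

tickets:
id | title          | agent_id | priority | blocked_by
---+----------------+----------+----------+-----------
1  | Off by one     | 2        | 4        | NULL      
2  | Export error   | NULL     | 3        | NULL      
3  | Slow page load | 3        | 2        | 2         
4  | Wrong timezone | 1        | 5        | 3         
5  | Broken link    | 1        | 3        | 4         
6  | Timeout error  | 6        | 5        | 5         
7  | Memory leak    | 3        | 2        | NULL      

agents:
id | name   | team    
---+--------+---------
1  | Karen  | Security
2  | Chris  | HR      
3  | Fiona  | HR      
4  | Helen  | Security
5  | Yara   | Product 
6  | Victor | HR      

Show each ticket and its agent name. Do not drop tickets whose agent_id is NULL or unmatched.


LEFT JOIN keeps every row from tickets (the left table); where agent_id has no match in agents, the agent columns become NULL. Walk through each ticket:
  - ticket 1 (Off by one): agent_id=2 -> matches Chris
  - ticket 2 (Export error): agent_id=NULL, no match -> kept with NULL
  - ticket 3 (Slow page load): agent_id=3 -> matches Fiona
  - ticket 4 (Wrong timezone): agent_id=1 -> matches Karen
  - ticket 5 (Broken link): agent_id=1 -> matches Karen
  - ticket 6 (Timeout error): agent_id=6 -> matches Victor
  - ticket 7 (Memory leak): agent_id=3 -> matches Fiona
All 7 rows appear; 1 has NULL agent.

SQL:
SELECT a.title, b.name AS agent
FROM tickets a
LEFT JOIN agents b ON a.agent_id = b.id

Result:
title          | agent 
---------------+-------
Off by one     | Chris 
Export error   | NULL  
Slow page load | Fiona 
Wrong timezone | Karen 
Broken link    | Karen 
Timeout error  | Victor
Memory leak    | Fiona 


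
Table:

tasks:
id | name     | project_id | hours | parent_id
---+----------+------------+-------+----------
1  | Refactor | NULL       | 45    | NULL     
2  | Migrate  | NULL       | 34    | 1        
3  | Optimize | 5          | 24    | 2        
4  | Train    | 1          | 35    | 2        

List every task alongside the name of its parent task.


This is a self-join: tasks is joined to a second copy of itself, matching each row's parent_id to another row's id. Use LEFT JOIN so rows with parent_id=NULL are kept.
  - task 1 (Refactor): parent_id=NULL -> NULL
  - task 2 (Migrate): parent_id=1 -> Refactor
  - task 3 (Optimize): parent_id=2 -> Migrate
  - task 4 (Train): parent_id=2 -> Migrate

SQL:
SELECT a.name AS item, b.name AS parent
FROM tasks a
LEFT JOIN tasks b ON a.parent_id = b.id

Result:
item     | parent  
---------+---------
Refactor | NULL    
Migrate  | Refactor
Optimize | Migrate 
Train    | Migrate 


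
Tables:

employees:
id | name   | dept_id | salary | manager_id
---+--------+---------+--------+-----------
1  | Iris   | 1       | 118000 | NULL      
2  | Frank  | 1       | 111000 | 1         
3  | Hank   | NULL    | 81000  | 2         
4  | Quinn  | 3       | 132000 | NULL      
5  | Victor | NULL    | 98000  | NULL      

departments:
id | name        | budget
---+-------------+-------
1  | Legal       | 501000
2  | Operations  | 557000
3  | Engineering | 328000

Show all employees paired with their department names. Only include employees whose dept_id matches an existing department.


INNER JOIN keeps only employees rows whose dept_id matches an id in departments. Walk through each employee:
  - employee 1 (Iris): dept_id=1 -> matches Legal
  - employee 2 (Frank): dept_id=1 -> matches Legal
  - employee 3 (Hank): dept_id=NULL, no match -> dropped
  - employee 4 (Quinn): dept_id=3 -> matches Engineering
  - employee 5 (Victor): dept_id=NULL, no match -> dropped
So 2 of 5 rows are dropped.

SQL:
SELECT a.name, b.name AS department
FROM employees a
INNER JOIN departments b ON a.dept_id = b.id

Result:
name  | department 
------+------------
Iris  | Legal      
Frank | Legal      
Quinn | Engineering


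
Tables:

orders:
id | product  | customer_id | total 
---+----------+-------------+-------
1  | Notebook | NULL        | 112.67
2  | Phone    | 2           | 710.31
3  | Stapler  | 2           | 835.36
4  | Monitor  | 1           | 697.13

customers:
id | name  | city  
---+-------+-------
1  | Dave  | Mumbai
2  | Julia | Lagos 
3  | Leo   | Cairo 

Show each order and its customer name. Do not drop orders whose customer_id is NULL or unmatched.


LEFT JOIN keeps every row from orders (the left table); where customer_id has no match in customers, the customer columns become NULL. Walk through each order:
  - order 1 (Notebook): customer_id=NULL, no match -> kept with NULL
  - order 2 (Phone): customer_id=2 -> matches Julia
  - order 3 (Stapler): customer_id=2 -> matches Julia
  - order 4 (Monitor): customer_id=1 -> matches Dave
All 4 rows appear; 1 has NULL customer.

SQL:
SELECT a.product, b.name AS customer
FROM orders a
LEFT JOIN customers b ON a.customer_id = b.id

Result:
product  | customer
---------+---------
Notebook | NULL    
Phone    | Julia   
Stapler  | Julia   
Monitor  | Dave    


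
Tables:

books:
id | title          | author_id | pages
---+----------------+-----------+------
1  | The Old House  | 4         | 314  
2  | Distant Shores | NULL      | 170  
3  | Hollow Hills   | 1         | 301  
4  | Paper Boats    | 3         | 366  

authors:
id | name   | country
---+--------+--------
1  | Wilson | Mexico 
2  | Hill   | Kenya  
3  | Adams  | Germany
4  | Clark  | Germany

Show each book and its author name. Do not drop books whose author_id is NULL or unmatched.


LEFT JOIN keeps every row from books (the left table); where author_id has no match in authors, the author columns become NULL. Walk through each book:
  - book 1 (The Old House): author_id=4 -> matches Clark
  - book 2 (Distant Shores): author_id=NULL, no match -> kept with NULL
  - book 3 (Hollow Hills): author_id=1 -> matches Wilson
  - book 4 (Paper Boats): author_id=3 -> matches Adams
All 4 rows appear; 1 has NULL author.

SQL:
SELECT a.title, b.name AS author
FROM books a
LEFT JOIN authors b ON a.author_id = b.id

Result:
title          | author
---------------+-------
The Old House  | Clark 
Distant Shores | NULL  
Hollow Hills   | Wilson
Paper Boats    | Adams 


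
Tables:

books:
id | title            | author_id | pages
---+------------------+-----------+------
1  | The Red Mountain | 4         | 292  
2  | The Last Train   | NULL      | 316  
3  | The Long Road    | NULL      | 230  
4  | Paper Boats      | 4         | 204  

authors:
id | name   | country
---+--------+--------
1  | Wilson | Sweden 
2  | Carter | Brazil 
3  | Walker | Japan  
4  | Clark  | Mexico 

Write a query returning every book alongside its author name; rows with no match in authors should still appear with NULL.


LEFT JOIN keeps every row from books (the left table); where author_id has no match in authors, the author columns become NULL. Walk through each book:
  - book 1 (The Red Mountain): author_id=4 -> matches Clark
  - book 2 (The Last Train): author_id=NULL, no match -> kept with NULL
  - book 3 (The Long Road): author_id=NULL, no match -> kept with NULL
  - book 4 (Paper Boats): author_id=4 -> matches Clark
All 4 rows appear; 2 have NULL author.

SQL:
SELECT a.title, b.name AS author
FROM books a
LEFT JOIN authors b ON a.author_id = b.id

Result:
title            | author
-----------------+-------
The Red Mountain | Clark 
The Last Train   | NULL  
The Long Road    | NULL  
Paper Boats      | Clark 


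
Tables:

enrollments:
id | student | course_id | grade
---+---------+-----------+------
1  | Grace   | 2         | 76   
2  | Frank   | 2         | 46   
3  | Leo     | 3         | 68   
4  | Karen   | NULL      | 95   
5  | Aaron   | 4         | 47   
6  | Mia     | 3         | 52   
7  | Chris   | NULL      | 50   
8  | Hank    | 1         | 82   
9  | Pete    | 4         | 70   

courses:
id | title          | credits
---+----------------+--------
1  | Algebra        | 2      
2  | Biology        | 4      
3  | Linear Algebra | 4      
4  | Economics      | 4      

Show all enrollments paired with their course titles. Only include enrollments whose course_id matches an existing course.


INNER JOIN keeps only enrollments rows whose course_id matches an id in courses. Walk through each enrollment:
  - enrollment 1 (Grace): course_id=2 -> matches Biology
  - enrollment 2 (Frank): course_id=2 -> matches Biology
  - enrollment 3 (Leo): course_id=3 -> matches Linear Algebra
  - enrollment 4 (Karen): course_id=NULL, no match -> dropped
  - enrollment 5 (Aaron): course_id=4 -> matches Economics
  - enrollment 6 (Mia): course_id=3 -> matches Linear Algebra
  - enrollment 7 (Chris): course_id=NULL, no match -> dropped
  - enrollment 8 (Hank): course_id=1 -> matches Algebra
  - enrollment 9 (Pete): course_id=4 -> matches Economics
So 2 of 9 rows are dropped.

SQL:
SELECT a.student, b.title AS course
FROM enrollments a
INNER JOIN courses b ON a.course_id = b.id

Result:
student | course        
--------+---------------
Grace   | Biology       
Frank   | Biology       
Leo     | Linear Algebra
Aaron   | Economics     
Mia     | Linear Algebra
Hank    | Algebra       
Pete    | Economics     


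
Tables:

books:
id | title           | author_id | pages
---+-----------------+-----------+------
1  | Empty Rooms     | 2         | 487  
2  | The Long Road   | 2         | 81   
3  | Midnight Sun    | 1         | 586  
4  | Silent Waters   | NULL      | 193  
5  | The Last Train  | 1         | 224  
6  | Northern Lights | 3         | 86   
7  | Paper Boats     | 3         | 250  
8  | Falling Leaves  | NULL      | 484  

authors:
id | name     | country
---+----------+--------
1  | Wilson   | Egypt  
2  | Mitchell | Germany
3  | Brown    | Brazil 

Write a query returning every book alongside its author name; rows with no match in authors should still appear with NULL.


LEFT JOIN keeps every row from books (the left table); where author_id has no match in authors, the author columns become NULL. Walk through each book:
  - book 1 (Empty Rooms): author_id=2 -> matches Mitchell
  - book 2 (The Long Road): author_id=2 -> matches Mitchell
  - book 3 (Midnight Sun): author_id=1 -> matches Wilson
  - book 4 (Silent Waters): author_id=NULL, no match -> kept with NULL
  - book 5 (The Last Train): author_id=1 -> matches Wilson
  - book 6 (Northern Lights): author_id=3 -> matches Brown
  - book 7 (Paper Boats): author_id=3 -> matches Brown
  - book 8 (Falling Leaves): author_id=NULL, no match -> kept with NULL
All 8 rows appear; 2 have NULL author.

SQL:
SELECT a.title, b.name AS author
FROM books a
LEFT JOIN authors b ON a.author_id = b.id

Result:
title           | author  
----------------+---------
Empty Rooms     | Mitchell
The Long Road   | Mitchell
Midnight Sun    | Wilson  
Silent Waters   | NULL    
The Last Train  | Wilson  
Northern Lights | Brown   
Paper Boats     | Brown   
Falling Leaves  | NULL    


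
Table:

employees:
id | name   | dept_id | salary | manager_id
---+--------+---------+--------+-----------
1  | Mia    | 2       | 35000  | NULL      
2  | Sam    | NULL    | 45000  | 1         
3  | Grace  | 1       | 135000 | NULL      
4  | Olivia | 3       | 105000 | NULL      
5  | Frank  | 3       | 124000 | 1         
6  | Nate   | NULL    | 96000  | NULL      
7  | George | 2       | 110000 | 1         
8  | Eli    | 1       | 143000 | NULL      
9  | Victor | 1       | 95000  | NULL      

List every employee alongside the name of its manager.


This is a self-join: employees is joined to a second copy of itself, matching each row's manager_id to another row's id. Use LEFT JOIN so rows with manager_id=NULL are kept.
  - employee 1 (Mia): manager_id=NULL -> NULL
  - employee 2 (Sam): manager_id=1 -> Mia
  - employee 3 (Grace): manager_id=NULL -> NULL
  - employee 4 (Olivia): manager_id=NULL -> NULL
  - employee 5 (Frank): manager_id=1 -> Mia
  - employee 6 (Nate): manager_id=NULL -> NULL
  - employee 7 (George): manager_id=1 -> Mia
  - employee 8 (Eli): manager_id=NULL -> NULL
  - employee 9 (Victor): manager_id=NULL -> NULL

SQL:
SELECT a.name AS item, b.name AS manager
FROM employees a
LEFT JOIN employees b ON a.manager_id = b.id

Result:
item   | manager
-------+--------
Mia    | NULL   
Sam    | Mia    
Grace  | NULL   
Olivia | NULL   
Frank  | Mia    
Nate   | NULL   
George | Mia    
Eli    | NULL   
Victor | NULL   


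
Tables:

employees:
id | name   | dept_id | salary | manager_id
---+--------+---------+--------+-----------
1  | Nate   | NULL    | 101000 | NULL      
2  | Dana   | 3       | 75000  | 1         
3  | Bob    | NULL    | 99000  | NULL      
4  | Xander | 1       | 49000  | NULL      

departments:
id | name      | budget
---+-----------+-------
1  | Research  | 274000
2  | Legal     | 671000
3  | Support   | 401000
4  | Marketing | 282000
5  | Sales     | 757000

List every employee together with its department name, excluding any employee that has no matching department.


INNER JOIN keeps only employees rows whose dept_id matches an id in departments. Walk through each employee:
  - employee 1 (Nate): dept_id=NULL, no match -> dropped
  - employee 2 (Dana): dept_id=3 -> matches Support
  - employee 3 (Bob): dept_id=NULL, no match -> dropped
  - employee 4 (Xander): dept_id=1 -> matches Research
So 2 of 4 rows are dropped.

SQL:
SELECT a.name, b.name AS department
FROM employees a
INNER JOIN departments b ON a.dept_id = b.id

Result:
name   | department
-------+-----------
Dana   | Support   
Xander | Research  


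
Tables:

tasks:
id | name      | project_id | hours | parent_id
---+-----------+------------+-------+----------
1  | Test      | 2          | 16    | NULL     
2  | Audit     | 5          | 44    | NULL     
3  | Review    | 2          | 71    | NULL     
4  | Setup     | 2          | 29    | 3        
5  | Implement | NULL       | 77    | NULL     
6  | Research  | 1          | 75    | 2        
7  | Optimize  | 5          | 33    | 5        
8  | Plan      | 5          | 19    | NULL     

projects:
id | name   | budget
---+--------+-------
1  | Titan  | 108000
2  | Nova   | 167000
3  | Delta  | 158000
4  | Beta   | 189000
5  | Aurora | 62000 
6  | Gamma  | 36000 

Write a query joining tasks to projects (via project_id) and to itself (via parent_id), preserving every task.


Two LEFT JOINs from the same base table tasks: one to projects via project_id, one to tasks itself via parent_id. Both are LEFT so every task is preserved.
Match against projects:
  - task 1 (Test): project_id=2 -> matches Nova
  - task 2 (Audit): project_id=5 -> matches Aurora
  - task 3 (Review): project_id=2 -> matches Nova
  - task 4 (Setup): project_id=2 -> matches Nova
  - task 5 (Implement): project_id=NULL, no match -> kept with NULL
  - task 6 (Research): project_id=1 -> matches Titan
  - task 7 (Optimize): project_id=5 -> matches Aurora
  - task 8 (Plan): project_id=5 -> matches Aurora
Match against tasks (self):
  - task 1 (Test): parent_id=NULL -> NULL
  - task 2 (Audit): parent_id=NULL -> NULL
  - task 3 (Review): parent_id=NULL -> NULL
  - task 4 (Setup): parent_id=3 -> Review
  - task 5 (Implement): parent_id=NULL -> NULL
  - task 6 (Research): parent_id=2 -> Audit
  - task 7 (Optimize): parent_id=5 -> Implement
  - task 8 (Plan): parent_id=NULL -> NULL

SQL:
SELECT a.name, b.name AS project, c.name AS parent
FROM tasks a
LEFT JOIN projects b ON a.project_id = b.id
LEFT JOIN tasks c ON a.parent_id = c.id

Result:
name      | project | parent   
----------+---------+----------
Test      | Nova    | NULL     
Audit     | Aurora  | NULL     
Review    | Nova    | NULL     
Setup     | Nova    | Review   
Implement | NULL    | NULL     
Research  | Titan   | Audit    
Optimize  | Aurora  | Implement
Plan      | Aurora  | NULL     


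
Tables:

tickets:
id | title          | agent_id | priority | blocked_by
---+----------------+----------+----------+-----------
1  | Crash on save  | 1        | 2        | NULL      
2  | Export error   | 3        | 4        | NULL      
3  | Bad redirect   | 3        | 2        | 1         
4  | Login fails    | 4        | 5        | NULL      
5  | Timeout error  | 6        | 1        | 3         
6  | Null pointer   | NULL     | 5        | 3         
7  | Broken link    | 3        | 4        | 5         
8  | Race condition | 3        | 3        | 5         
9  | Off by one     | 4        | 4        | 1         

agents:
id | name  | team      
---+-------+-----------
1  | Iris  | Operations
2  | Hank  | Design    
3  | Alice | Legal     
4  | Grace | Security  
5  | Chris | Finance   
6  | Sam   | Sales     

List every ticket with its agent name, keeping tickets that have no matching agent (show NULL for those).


LEFT JOIN keeps every row from tickets (the left table); where agent_id has no match in agents, the agent columns become NULL. Walk through each ticket:
  - ticket 1 (Crash on save): agent_id=1 -> matches Iris
  - ticket 2 (Export error): agent_id=3 -> matches Alice
  - ticket 3 (Bad redirect): agent_id=3 -> matches Alice
  - ticket 4 (Login fails): agent_id=4 -> matches Grace
  - ticket 5 (Timeout error): agent_id=6 -> matches Sam
  - ticket 6 (Null pointer): agent_id=NULL, no match -> kept with NULL
  - ticket 7 (Broken link): agent_id=3 -> matches Alice
  - ticket 8 (Race condition): agent_id=3 -> matches Alice
  - ticket 9 (Off by one): agent_id=4 -> matches Grace
All 9 rows appear; 1 has NULL agent.

SQL:
SELECT a.title, b.name AS agent
FROM tickets a
LEFT JOIN agents b ON a.agent_id = b.id

Result:
title          | agent
---------------+------
Crash on save  | Iris 
Export error   | Alice
Bad redirect   | Alice
Login fails    | Grace
Timeout error  | Sam  
Null pointer   | NULL 
Broken link    | Alice
Race condition | Alice
Off by one     | Grace


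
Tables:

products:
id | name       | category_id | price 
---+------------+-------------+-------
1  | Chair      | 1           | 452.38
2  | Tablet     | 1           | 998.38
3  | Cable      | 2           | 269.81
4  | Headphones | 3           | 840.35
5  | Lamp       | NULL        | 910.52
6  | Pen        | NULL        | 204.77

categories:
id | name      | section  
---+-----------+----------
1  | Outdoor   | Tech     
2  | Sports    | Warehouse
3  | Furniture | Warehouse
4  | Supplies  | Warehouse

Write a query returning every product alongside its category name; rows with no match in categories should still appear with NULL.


LEFT JOIN keeps every row from products (the left table); where category_id has no match in categories, the category columns become NULL. Walk through each product:
  - product 1 (Chair): category_id=1 -> matches Outdoor
  - product 2 (Tablet): category_id=1 -> matches Outdoor
  - product 3 (Cable): category_id=2 -> matches Sports
  - product 4 (Headphones): category_id=3 -> matches Furniture
  - product 5 (Lamp): category_id=NULL, no match -> kept with NULL
  - product 6 (Pen): category_id=NULL, no match -> kept with NULL
All 6 rows appear; 2 have NULL category.

SQL:
SELECT a.name, b.name AS category
FROM products a
LEFT JOIN categories b ON a.category_id = b.id

Result:
name       | category 
-----------+----------
Chair      | Outdoor  
Tablet     | Outdoor  
Cable      | Sports   
Headphones | Furniture
Lamp       | NULL     
Pen        | NULL     


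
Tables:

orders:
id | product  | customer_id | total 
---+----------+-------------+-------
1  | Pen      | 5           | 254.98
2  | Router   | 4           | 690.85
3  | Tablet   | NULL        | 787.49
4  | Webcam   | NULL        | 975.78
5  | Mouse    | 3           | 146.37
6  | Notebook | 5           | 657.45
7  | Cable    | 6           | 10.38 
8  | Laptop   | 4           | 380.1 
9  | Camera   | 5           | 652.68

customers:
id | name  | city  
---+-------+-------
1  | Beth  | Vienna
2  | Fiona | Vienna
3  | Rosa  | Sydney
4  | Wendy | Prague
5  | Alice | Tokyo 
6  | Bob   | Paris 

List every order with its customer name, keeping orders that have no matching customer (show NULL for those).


LEFT JOIN keeps every row from orders (the left table); where customer_id has no match in customers, the customer columns become NULL. Walk through each order:
  - order 1 (Pen): customer_id=5 -> matches Alice
  - order 2 (Router): customer_id=4 -> matches Wendy
  - order 3 (Tablet): customer_id=NULL, no match -> kept with NULL
  - order 4 (Webcam): customer_id=NULL, no match -> kept with NULL
  - order 5 (Mouse): customer_id=3 -> matches Rosa
  - order 6 (Notebook): customer_id=5 -> matches Alice
  - order 7 (Cable): customer_id=6 -> matches Bob
  - order 8 (Laptop): customer_id=4 -> matches Wendy
  - order 9 (Camera): customer_id=5 -> matches Alice
All 9 rows appear; 2 have NULL customer.

SQL:
SELECT a.product, b.name AS customer
FROM orders a
LEFT JOIN customers b ON a.customer_id = b.id

Result:
product  | customer
---------+---------
Pen      | Alice   
Router   | Wendy   
Tablet   | NULL    
Webcam   | NULL    
Mouse    | Rosa    
Notebook | Alice   
Cable    | Bob     
Laptop   | Wendy   
Camera   | Alice   


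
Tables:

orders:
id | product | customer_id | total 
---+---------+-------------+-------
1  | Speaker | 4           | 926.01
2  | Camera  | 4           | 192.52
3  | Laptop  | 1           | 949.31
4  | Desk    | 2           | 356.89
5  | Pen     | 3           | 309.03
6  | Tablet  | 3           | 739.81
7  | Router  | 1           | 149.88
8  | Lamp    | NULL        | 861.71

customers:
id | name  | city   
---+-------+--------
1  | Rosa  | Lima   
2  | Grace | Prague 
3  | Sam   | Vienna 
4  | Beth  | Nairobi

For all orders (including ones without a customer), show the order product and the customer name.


LEFT JOIN keeps every row from orders (the left table); where customer_id has no match in customers, the customer columns become NULL. Walk through each order:
  - order 1 (Speaker): customer_id=4 -> matches Beth
  - order 2 (Camera): customer_id=4 -> matches Beth
  - order 3 (Laptop): customer_id=1 -> matches Rosa
  - order 4 (Desk): customer_id=2 -> matches Grace
  - order 5 (Pen): customer_id=3 -> matches Sam
  - order 6 (Tablet): customer_id=3 -> matches Sam
  - order 7 (Router): customer_id=1 -> matches Rosa
  - order 8 (Lamp): customer_id=NULL, no match -> kept with NULL
All 8 rows appear; 1 has NULL customer.

SQL:
SELECT a.product, b.name AS customer
FROM orders a
LEFT JOIN customers b ON a.customer_id = b.id

Result:
product | customer
--------+---------
Speaker | Beth    
Camera  | Beth    
Laptop  | Rosa    
Desk    | Grace   
Pen     | Sam     
Tablet  | Sam     
Router  | Rosa    
Lamp    | NULL    


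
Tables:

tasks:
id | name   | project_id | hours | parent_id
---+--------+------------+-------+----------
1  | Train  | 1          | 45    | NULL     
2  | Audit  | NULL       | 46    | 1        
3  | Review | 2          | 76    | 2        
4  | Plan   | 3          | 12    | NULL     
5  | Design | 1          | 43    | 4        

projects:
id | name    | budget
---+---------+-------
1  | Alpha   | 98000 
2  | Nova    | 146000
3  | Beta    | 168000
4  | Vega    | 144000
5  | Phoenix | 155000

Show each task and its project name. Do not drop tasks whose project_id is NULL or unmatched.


LEFT JOIN keeps every row from tasks (the left table); where project_id has no match in projects, the project columns become NULL. Walk through each task:
  - task 1 (Train): project_id=1 -> matches Alpha
  - task 2 (Audit): project_id=NULL, no match -> kept with NULL
  - task 3 (Review): project_id=2 -> matches Nova
  - task 4 (Plan): project_id=3 -> matches Beta
  - task 5 (Design): project_id=1 -> matches Alpha
All 5 rows appear; 1 has NULL project.

SQL:
SELECT a.name, b.name AS project
FROM tasks a
LEFT JOIN projects b ON a.project_id = b.id

Result:
name   | project
-------+--------
Train  | Alpha  
Audit  | NULL   
Review | Nova   
Plan   | Beta   
Design | Alpha  


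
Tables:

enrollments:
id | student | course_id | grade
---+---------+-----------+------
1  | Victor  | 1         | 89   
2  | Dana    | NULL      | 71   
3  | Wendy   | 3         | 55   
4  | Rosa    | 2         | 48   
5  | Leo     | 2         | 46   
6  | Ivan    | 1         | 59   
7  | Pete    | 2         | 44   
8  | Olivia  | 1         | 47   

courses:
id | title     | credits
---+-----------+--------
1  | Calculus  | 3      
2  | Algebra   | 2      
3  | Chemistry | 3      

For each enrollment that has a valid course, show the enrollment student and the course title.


INNER JOIN keeps only enrollments rows whose course_id matches an id in courses. Walk through each enrollment:
  - enrollment 1 (Victor): course_id=1 -> matches Calculus
  - enrollment 2 (Dana): course_id=NULL, no match -> dropped
  - enrollment 3 (Wendy): course_id=3 -> matches Chemistry
  - enrollment 4 (Rosa): course_id=2 -> matches Algebra
  - enrollment 5 (Leo): course_id=2 -> matches Algebra
  - enrollment 6 (Ivan): course_id=1 -> matches Calculus
  - enrollment 7 (Pete): course_id=2 -> matches Algebra
  - enrollment 8 (Olivia): course_id=1 -> matches Calculus
So 1 of 8 rows is dropped.

SQL:
SELECT a.student, b.title AS course
FROM enrollments a
INNER JOIN courses b ON a.course_id = b.id

Result:
student | course   
--------+----------
Victor  | Calculus 
Wendy   | Chemistry
Rosa    | Algebra  
Leo     | Algebra  
Ivan    | Calculus 
Pete    | Algebra  
Olivia  | Calculus 


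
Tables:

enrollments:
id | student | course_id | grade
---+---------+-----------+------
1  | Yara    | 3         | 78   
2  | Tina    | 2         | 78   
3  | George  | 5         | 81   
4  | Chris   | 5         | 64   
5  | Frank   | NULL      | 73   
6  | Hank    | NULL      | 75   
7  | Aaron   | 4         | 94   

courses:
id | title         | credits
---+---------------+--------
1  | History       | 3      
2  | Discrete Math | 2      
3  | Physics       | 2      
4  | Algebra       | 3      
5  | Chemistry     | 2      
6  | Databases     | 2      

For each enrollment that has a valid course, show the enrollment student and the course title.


INNER JOIN keeps only enrollments rows whose course_id matches an id in courses. Walk through each enrollment:
  - enrollment 1 (Yara): course_id=3 -> matches Physics
  - enrollment 2 (Tina): course_id=2 -> matches Discrete Math
  - enrollment 3 (George): course_id=5 -> matches Chemistry
  - enrollment 4 (Chris): course_id=5 -> matches Chemistry
  - enrollment 5 (Frank): course_id=NULL, no match -> dropped
  - enrollment 6 (Hank): course_id=NULL, no match -> dropped
  - enrollment 7 (Aaron): course_id=4 -> matches Algebra
So 2 of 7 rows are dropped.

SQL:
SELECT a.student, b.title AS course
FROM enrollments a
INNER JOIN courses b ON a.course_id = b.id

Result:
student | course       
--------+--------------
Yara    | Physics      
Tina    | Discrete Math
George  | Chemistry    
Chris   | Chemistry    
Aaron   | Algebra      


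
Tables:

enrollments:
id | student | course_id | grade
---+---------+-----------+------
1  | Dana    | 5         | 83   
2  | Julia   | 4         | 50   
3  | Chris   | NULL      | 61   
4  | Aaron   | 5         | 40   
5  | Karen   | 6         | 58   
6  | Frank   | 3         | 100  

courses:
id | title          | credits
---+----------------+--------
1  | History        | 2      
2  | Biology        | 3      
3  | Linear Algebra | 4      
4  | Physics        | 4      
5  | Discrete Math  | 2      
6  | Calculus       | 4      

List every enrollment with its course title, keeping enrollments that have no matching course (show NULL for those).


LEFT JOIN keeps every row from enrollments (the left table); where course_id has no match in courses, the course columns become NULL. Walk through each enrollment:
  - enrollment 1 (Dana): course_id=5 -> matches Discrete Math
  - enrollment 2 (Julia): course_id=4 -> matches Physics
  - enrollment 3 (Chris): course_id=NULL, no match -> kept with NULL
  - enrollment 4 (Aaron): course_id=5 -> matches Discrete Math
  - enrollment 5 (Karen): course_id=6 -> matches Calculus
  - enrollment 6 (Frank): course_id=3 -> matches Linear Algebra
All 6 rows appear; 1 has NULL course.

SQL:
SELECT a.student, b.title AS course
FROM enrollments a
LEFT JOIN courses b ON a.course_id = b.id

Result:
student | course        
--------+---------------
Dana    | Discrete Math 
Julia   | Physics       
Chris   | NULL          
Aaron   | Discrete Math 
Karen   | Calculus      
Frank   | Linear Algebra


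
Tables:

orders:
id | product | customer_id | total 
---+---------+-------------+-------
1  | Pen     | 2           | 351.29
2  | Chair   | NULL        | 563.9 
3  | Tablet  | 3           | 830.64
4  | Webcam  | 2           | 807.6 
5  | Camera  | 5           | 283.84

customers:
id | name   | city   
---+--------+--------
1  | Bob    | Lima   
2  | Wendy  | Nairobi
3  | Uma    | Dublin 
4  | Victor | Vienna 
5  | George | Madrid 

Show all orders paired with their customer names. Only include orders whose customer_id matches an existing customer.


INNER JOIN keeps only orders rows whose customer_id matches an id in customers. Walk through each order:
  - order 1 (Pen): customer_id=2 -> matches Wendy
  - order 2 (Chair): customer_id=NULL, no match -> dropped
  - order 3 (Tablet): customer_id=3 -> matches Uma
  - order 4 (Webcam): customer_id=2 -> matches Wendy
  - order 5 (Camera): customer_id=5 -> matches George
So 1 of 5 rows is dropped.

SQL:
SELECT a.product, b.name AS customer
FROM orders a
INNER JOIN customers b ON a.customer_id = b.id

Result:
product | customer
--------+---------
Pen     | Wendy   
Tablet  | Uma     
Webcam  | Wendy   
Camera  | George  


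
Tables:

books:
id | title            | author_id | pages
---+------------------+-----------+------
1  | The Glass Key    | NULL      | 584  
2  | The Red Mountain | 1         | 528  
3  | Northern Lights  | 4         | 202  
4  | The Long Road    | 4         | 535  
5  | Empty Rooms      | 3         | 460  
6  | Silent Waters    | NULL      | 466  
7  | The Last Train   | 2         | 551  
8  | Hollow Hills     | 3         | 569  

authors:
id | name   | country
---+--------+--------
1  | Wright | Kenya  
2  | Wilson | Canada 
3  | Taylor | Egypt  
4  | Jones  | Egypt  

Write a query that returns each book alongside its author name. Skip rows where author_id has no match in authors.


INNER JOIN keeps only books rows whose author_id matches an id in authors. Walk through each book:
  - book 1 (The Glass Key): author_id=NULL, no match -> dropped
  - book 2 (The Red Mountain): author_id=1 -> matches Wright
  - book 3 (Northern Lights): author_id=4 -> matches Jones
  - book 4 (The Long Road): author_id=4 -> matches Jones
  - book 5 (Empty Rooms): author_id=3 -> matches Taylor
  - book 6 (Silent Waters): author_id=NULL, no match -> dropped
  - book 7 (The Last Train): author_id=2 -> matches Wilson
  - book 8 (Hollow Hills): author_id=3 -> matches Taylor
So 2 of 8 rows are dropped.

SQL:
SELECT a.title, b.name AS author
FROM books a
INNER JOIN authors b ON a.author_id = b.id

Result:
title            | author
-----------------+-------
The Red Mountain | Wright
Northern Lights  | Jones 
The Long Road    | Jones 
Empty Rooms      | Taylor
The Last Train   | Wilson
Hollow Hills     | Taylor


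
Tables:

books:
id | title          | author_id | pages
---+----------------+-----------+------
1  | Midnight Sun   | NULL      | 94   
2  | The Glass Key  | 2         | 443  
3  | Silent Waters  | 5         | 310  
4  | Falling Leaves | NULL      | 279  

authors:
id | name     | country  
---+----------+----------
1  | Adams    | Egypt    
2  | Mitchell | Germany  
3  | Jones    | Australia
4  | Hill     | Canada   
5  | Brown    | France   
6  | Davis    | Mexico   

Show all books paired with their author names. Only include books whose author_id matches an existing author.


INNER JOIN keeps only books rows whose author_id matches an id in authors. Walk through each book:
  - book 1 (Midnight Sun): author_id=NULL, no match -> dropped
  - book 2 (The Glass Key): author_id=2 -> matches Mitchell
  - book 3 (Silent Waters): author_id=5 -> matches Brown
  - book 4 (Falling Leaves): author_id=NULL, no match -> dropped
So 2 of 4 rows are dropped.

SQL:
SELECT a.title, b.name AS author
FROM books a
INNER JOIN authors b ON a.author_id = b.id

Result:
title         | author  
--------------+---------
The Glass Key | Mitchell
Silent Waters | Brown   


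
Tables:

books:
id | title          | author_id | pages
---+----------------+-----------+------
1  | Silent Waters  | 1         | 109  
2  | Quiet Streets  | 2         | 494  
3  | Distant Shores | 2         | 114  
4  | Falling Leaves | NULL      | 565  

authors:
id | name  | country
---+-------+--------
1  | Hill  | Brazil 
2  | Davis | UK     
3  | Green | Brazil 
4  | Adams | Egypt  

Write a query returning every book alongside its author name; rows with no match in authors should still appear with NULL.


LEFT JOIN keeps every row from books (the left table); where author_id has no match in authors, the author columns become NULL. Walk through each book:
  - book 1 (Silent Waters): author_id=1 -> matches Hill
  - book 2 (Quiet Streets): author_id=2 -> matches Davis
  - book 3 (Distant Shores): author_id=2 -> matches Davis
  - book 4 (Falling Leaves): author_id=NULL, no match -> kept with NULL
All 4 rows appear; 1 has NULL author.

SQL:
SELECT a.title, b.name AS author
FROM books a
LEFT JOIN authors b ON a.author_id = b.id

Result:
title          | author
---------------+-------
Silent Waters  | Hill  
Quiet Streets  | Davis 
Distant Shores | Davis 
Falling Leaves | NULL  


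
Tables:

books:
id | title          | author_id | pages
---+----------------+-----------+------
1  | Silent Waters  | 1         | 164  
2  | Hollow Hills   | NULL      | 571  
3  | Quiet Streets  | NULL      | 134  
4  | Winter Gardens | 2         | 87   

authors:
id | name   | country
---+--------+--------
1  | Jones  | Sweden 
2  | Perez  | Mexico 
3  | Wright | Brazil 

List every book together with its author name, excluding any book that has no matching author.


INNER JOIN keeps only books rows whose author_id matches an id in authors. Walk through each book:
  - book 1 (Silent Waters): author_id=1 -> matches Jones
  - book 2 (Hollow Hills): author_id=NULL, no match -> dropped
  - book 3 (Quiet Streets): author_id=NULL, no match -> dropped
  - book 4 (Winter Gardens): author_id=2 -> matches Perez
So 2 of 4 rows are dropped.

SQL:
SELECT a.title, b.name AS author
FROM books a
INNER JOIN authors b ON a.author_id = b.id

Result:
title          | author
---------------+-------
Silent Waters  | Jones 
Winter Gardens | Perez 


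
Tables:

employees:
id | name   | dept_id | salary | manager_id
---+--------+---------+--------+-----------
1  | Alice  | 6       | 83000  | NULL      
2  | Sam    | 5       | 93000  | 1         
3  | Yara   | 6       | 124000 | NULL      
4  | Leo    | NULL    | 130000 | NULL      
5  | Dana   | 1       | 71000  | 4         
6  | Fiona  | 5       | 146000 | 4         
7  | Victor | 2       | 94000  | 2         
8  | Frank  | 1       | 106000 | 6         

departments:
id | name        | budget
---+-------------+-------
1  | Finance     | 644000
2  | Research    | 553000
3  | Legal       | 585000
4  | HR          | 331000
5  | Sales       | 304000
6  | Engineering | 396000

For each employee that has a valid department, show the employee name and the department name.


INNER JOIN keeps only employees rows whose dept_id matches an id in departments. Walk through each employee:
  - employee 1 (Alice): dept_id=6 -> matches Engineering
  - employee 2 (Sam): dept_id=5 -> matches Sales
  - employee 3 (Yara): dept_id=6 -> matches Engineering
  - employee 4 (Leo): dept_id=NULL, no match -> dropped
  - employee 5 (Dana): dept_id=1 -> matches Finance
  - employee 6 (Fiona): dept_id=5 -> matches Sales
  - employee 7 (Victor): dept_id=2 -> matches Research
  - employee 8 (Frank): dept_id=1 -> matches Finance
So 1 of 8 rows is dropped.

SQL:
SELECT a.name, b.name AS department
FROM employees a
INNER JOIN departments b ON a.dept_id = b.id

Result:
name   | department 
-------+------------
Alice  | Engineering
Sam    | Sales      
Yara   | Engineering
Dana   | Finance    
Fiona  | Sales      
Victor | Research   
Frank  | Finance    


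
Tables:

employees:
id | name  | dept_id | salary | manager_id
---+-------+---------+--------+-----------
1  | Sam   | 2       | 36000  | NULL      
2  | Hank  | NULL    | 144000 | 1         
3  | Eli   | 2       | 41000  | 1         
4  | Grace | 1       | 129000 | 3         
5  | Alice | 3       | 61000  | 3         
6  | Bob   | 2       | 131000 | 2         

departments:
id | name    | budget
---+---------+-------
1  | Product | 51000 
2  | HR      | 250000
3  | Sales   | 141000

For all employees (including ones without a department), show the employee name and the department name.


LEFT JOIN keeps every row from employees (the left table); where dept_id has no match in departments, the department columns become NULL. Walk through each employee:
  - employee 1 (Sam): dept_id=2 -> matches HR
  - employee 2 (Hank): dept_id=NULL, no match -> kept with NULL
  - employee 3 (Eli): dept_id=2 -> matches HR
  - employee 4 (Grace): dept_id=1 -> matches Product
  - employee 5 (Alice): dept_id=3 -> matches Sales
  - employee 6 (Bob): dept_id=2 -> matches HR
All 6 rows appear; 1 has NULL department.

SQL:
SELECT a.name, b.name AS department
FROM employees a
LEFT JOIN departments b ON a.dept_id = b.id

Result:
name  | department
------+-----------
Sam   | HR        
Hank  | NULL      
Eli   | HR        
Grace | Product   
Alice | Sales     
Bob   | HR        


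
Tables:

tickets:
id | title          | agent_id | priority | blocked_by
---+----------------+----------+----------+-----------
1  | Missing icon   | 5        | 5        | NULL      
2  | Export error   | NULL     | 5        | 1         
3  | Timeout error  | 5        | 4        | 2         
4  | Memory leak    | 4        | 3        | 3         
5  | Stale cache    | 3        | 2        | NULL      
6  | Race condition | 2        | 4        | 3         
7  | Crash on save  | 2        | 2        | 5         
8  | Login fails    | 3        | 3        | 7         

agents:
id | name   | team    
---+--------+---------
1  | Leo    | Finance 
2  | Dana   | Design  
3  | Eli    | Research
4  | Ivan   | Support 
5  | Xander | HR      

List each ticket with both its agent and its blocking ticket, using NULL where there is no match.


Two LEFT JOINs from the same base table tickets: one to agents via agent_id, one to tickets itself via blocked_by. Both are LEFT so every ticket is preserved.
Match against agents:
  - ticket 1 (Missing icon): agent_id=5 -> matches Xander
  - ticket 2 (Export error): agent_id=NULL, no match -> kept with NULL
  - ticket 3 (Timeout error): agent_id=5 -> matches Xander
  - ticket 4 (Memory leak): agent_id=4 -> matches Ivan
  - ticket 5 (Stale cache): agent_id=3 -> matches Eli
  - ticket 6 (Race condition): agent_id=2 -> matches Dana
  - ticket 7 (Crash on save): agent_id=2 -> matches Dana
  - ticket 8 (Login fails): agent_id=3 -> matches Eli
Match against tickets (self):
  - ticket 1 (Missing icon): blocked_by=NULL -> NULL
  - ticket 2 (Export error): blocked_by=1 -> Missing icon
  - ticket 3 (Timeout error): blocked_by=2 -> Export error
  - ticket 4 (Memory leak): blocked_by=3 -> Timeout error
  - ticket 5 (Stale cache): blocked_by=NULL -> NULL
  - ticket 6 (Race condition): blocked_by=3 -> Timeout error
  - ticket 7 (Crash on save): blocked_by=5 -> Stale cache
  - ticket 8 (Login fails): blocked_by=7 -> Crash on save

SQL:
SELECT a.title, b.name AS agent, c.title AS blocked_by
FROM tickets a
LEFT JOIN agents b ON a.agent_id = b.id
LEFT JOIN tickets c ON a.blocked_by = c.id

Result:
title          | agent  | blocked_by   
---------------+--------+--------------
Missing icon   | Xander | NULL         
Export error   | NULL   | Missing icon 
Timeout error  | Xander | Export error 
Memory leak    | Ivan   | Timeout error
Stale cache    | Eli    | NULL         
Race condition | Dana   | Timeout error
Crash on save  | Dana   | Stale cache  
Login fails    | Eli    | Crash on save


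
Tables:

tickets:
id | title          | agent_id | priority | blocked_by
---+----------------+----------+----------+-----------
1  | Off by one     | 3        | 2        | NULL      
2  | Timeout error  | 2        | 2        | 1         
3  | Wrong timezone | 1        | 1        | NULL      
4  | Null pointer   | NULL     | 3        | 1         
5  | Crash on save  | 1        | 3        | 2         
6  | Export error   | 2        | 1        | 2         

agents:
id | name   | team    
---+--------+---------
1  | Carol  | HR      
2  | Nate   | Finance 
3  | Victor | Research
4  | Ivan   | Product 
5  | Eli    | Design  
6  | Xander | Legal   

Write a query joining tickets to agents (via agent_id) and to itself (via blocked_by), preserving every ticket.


Two LEFT JOINs from the same base table tickets: one to agents via agent_id, one to tickets itself via blocked_by. Both are LEFT so every ticket is preserved.
Match against agents:
  - ticket 1 (Off by one): agent_id=3 -> matches Victor
  - ticket 2 (Timeout error): agent_id=2 -> matches Nate
  - ticket 3 (Wrong timezone): agent_id=1 -> matches Carol
  - ticket 4 (Null pointer): agent_id=NULL, no match -> kept with NULL
  - ticket 5 (Crash on save): agent_id=1 -> matches Carol
  - ticket 6 (Export error): agent_id=2 -> matches Nate
Match against tickets (self):
  - ticket 1 (Off by one): blocked_by=NULL -> NULL
  - ticket 2 (Timeout error): blocked_by=1 -> Off by one
  - ticket 3 (Wrong timezone): blocked_by=NULL -> NULL
  - ticket 4 (Null pointer): blocked_by=1 -> Off by one
  - ticket 5 (Crash on save): blocked_by=2 -> Timeout error
  - ticket 6 (Export error): blocked_by=2 -> Timeout error

SQL:
SELECT a.title, b.name AS agent, c.title AS blocked_by
FROM tickets a
LEFT JOIN agents b ON a.agent_id = b.id
LEFT JOIN tickets c ON a.blocked_by = c.id

Result:
title          | agent  | blocked_by   
---------------+--------+--------------
Off by one     | Victor | NULL         
Timeout error  | Nate   | Off by one   
Wrong timezone | Carol  | NULL         
Null pointer   | NULL   | Off by one   
Crash on save  | Carol  | Timeout error
Export error   | Nate   | Timeout error
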